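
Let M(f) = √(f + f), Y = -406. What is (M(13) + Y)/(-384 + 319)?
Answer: 406/65 - √26/65 ≈ 6.1677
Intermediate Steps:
M(f) = √2*√f (M(f) = √(2*f) = √2*√f)
(M(13) + Y)/(-384 + 319) = (√2*√13 - 406)/(-384 + 319) = (√26 - 406)/(-65) = (-406 + √26)*(-1/65) = 406/65 - √26/65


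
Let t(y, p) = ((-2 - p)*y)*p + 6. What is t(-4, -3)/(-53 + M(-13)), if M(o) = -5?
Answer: -9/29 ≈ -0.31034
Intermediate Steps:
t(y, p) = 6 + p*y*(-2 - p) (t(y, p) = (y*(-2 - p))*p + 6 = p*y*(-2 - p) + 6 = 6 + p*y*(-2 - p))
t(-4, -3)/(-53 + M(-13)) = (6 - 1*(-4)*(-3)**2 - 2*(-3)*(-4))/(-53 - 5) = (6 - 1*(-4)*9 - 24)/(-58) = (6 + 36 - 24)*(-1/58) = 18*(-1/58) = -9/29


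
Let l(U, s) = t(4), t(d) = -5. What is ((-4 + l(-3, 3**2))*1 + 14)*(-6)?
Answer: -30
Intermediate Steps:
l(U, s) = -5
((-4 + l(-3, 3**2))*1 + 14)*(-6) = ((-4 - 5)*1 + 14)*(-6) = (-9*1 + 14)*(-6) = (-9 + 14)*(-6) = 5*(-6) = -30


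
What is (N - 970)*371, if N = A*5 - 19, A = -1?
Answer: -368774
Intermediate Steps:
N = -24 (N = -1*5 - 19 = -5 - 19 = -24)
(N - 970)*371 = (-24 - 970)*371 = -994*371 = -368774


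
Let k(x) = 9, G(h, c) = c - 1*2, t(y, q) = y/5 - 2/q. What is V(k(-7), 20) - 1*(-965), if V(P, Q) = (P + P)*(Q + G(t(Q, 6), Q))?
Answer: 1649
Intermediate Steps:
t(y, q) = -2/q + y/5 (t(y, q) = y*(⅕) - 2/q = y/5 - 2/q = -2/q + y/5)
G(h, c) = -2 + c (G(h, c) = c - 2 = -2 + c)
V(P, Q) = 2*P*(-2 + 2*Q) (V(P, Q) = (P + P)*(Q + (-2 + Q)) = (2*P)*(-2 + 2*Q) = 2*P*(-2 + 2*Q))
V(k(-7), 20) - 1*(-965) = 4*9*(-1 + 20) - 1*(-965) = 4*9*19 + 965 = 684 + 965 = 1649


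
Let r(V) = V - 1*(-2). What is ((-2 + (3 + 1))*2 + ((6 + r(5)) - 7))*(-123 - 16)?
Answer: -1390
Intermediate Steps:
r(V) = 2 + V (r(V) = V + 2 = 2 + V)
((-2 + (3 + 1))*2 + ((6 + r(5)) - 7))*(-123 - 16) = ((-2 + (3 + 1))*2 + ((6 + (2 + 5)) - 7))*(-123 - 16) = ((-2 + 4)*2 + ((6 + 7) - 7))*(-139) = (2*2 + (13 - 7))*(-139) = (4 + 6)*(-139) = 10*(-139) = -1390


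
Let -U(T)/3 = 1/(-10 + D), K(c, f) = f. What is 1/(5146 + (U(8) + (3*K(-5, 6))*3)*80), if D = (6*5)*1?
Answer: 1/9454 ≈ 0.00010578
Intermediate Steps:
D = 30 (D = 30*1 = 30)
U(T) = -3/20 (U(T) = -3/(-10 + 30) = -3/20)
1/(5146 + (U(8) + (3*K(-5, 6))*3)*80) = 1/(5146 + (-3/20 + (3*6)*3)*80) = 1/(5146 + (-3/20 + 18*3)*80) = 1/(5146 + (-3/20 + 54)*80) = 1/(5146 + (1077/20)*80) = 1/(5146 + 4308) = 1/9454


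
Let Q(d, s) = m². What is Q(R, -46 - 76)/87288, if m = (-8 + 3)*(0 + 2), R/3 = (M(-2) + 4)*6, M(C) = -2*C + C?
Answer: 25/21822 ≈ 0.0011456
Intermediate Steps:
M(C) = -C
R = 108 (R = 3*((-1*(-2) + 4)*6) = 3*((2 + 4)*6) = 3*(6*6) = 3*36 = 108)
m = -10 (m = -5*2 = -10)
Q(d, s) = 100 (Q(d, s) = (-10)² = 100)
Q(R, -46 - 76)/87288 = 100/87288 = 100*(1/87288) = 25/21822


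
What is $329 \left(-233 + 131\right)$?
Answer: $-33558$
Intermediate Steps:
$329 \left(-233 + 131\right) = 329 \left(-102\right) = -33558$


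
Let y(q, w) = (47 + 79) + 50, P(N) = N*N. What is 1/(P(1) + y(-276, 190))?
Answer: 1/177 ≈ 0.0056497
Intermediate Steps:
P(N) = N²
y(q, w) = 176 (y(q, w) = 126 + 50 = 176)
1/(P(1) + y(-276, 190)) = 1/(1² + 176) = 1/(1 + 176) = 1/177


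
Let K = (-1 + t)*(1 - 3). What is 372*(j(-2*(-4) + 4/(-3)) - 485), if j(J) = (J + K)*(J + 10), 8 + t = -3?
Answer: 29140/3 ≈ 9713.3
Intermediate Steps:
t = -11 (t = -8 - 3 = -11)
K = 24 (K = (-1 - 11)*(1 - 3) = -12*(-2) = 24)
j(J) = (10 + J)*(24 + J) (j(J) = (J + 24)*(J + 10) = (24 + J)*(10 + J) = (10 + J)*(24 + J))
372*(j(-2*(-4) + 4/(-3)) - 485) = 372*((240 + (-2*(-4) + 4/(-3))**2 + 34*(-2*(-4) + 4/(-3))) - 485) = 372*((240 + (8 + 4*(-1/3))**2 + 34*(8 + 4*(-1/3))) - 485) = 372*((240 + (8 - 4/3)**2 + 34*(8 - 4/3)) - 485) = 372*((240 + (20/3)**2 + 34*(20/3)) - 485) = 372*((240 + 400/9 + 680/3) - 485) = 372*(4600/9 - 485) = 372*(235/9) = 29140/3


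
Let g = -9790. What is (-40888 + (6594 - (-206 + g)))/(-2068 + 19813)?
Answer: -24298/17745 ≈ -1.3693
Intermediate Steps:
(-40888 + (6594 - (-206 + g)))/(-2068 + 19813) = (-40888 + (6594 - (-206 - 9790)))/(-2068 + 19813) = (-40888 + (6594 - 1*(-9996)))/17745 = (-40888 + (6594 + 9996))*(1/17745) = (-40888 + 16590)*(1/17745) = -24298*1/17745 = -24298/17745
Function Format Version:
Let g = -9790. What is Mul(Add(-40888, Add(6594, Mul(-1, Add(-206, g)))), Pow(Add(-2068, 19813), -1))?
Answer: Rational(-24298, 17745) ≈ -1.3693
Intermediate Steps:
Mul(Add(-40888, Add(6594, Mul(-1, Add(-206, g)))), Pow(Add(-2068, 19813), -1)) = Mul(Add(-40888, Add(6594, Mul(-1, Add(-206, -9790)))), Pow(Add(-2068, 19813), -1)) = Mul(Add(-40888, Add(6594, Mul(-1, -9996))), Pow(17745, -1)) = Mul(Add(-40888, Add(6594, 9996)), Rational(1, 17745)) = Mul(Add(-40888, 16590), Rational(1, 17745)) = Mul(-24298, Rational(1, 17745)) = Rational(-24298, 17745)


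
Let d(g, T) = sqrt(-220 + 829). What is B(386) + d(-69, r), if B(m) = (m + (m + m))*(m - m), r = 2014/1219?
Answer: sqrt(609) ≈ 24.678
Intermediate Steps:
r = 38/23 (r = 2014*(1/1219) = 38/23 ≈ 1.6522)
B(m) = 0 (B(m) = (m + 2*m)*0 = (3*m)*0 = 0)
d(g, T) = sqrt(609)
B(386) + d(-69, r) = 0 + sqrt(609) = sqrt(609)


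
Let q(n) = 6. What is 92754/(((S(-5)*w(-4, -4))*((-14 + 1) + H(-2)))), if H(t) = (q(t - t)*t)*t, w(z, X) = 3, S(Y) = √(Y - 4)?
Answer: -10306*I/11 ≈ -936.91*I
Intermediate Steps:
S(Y) = √(-4 + Y)
H(t) = 6*t² (H(t) = (6*t)*t = 6*t²)
92754/(((S(-5)*w(-4, -4))*((-14 + 1) + H(-2)))) = 92754/(((√(-4 - 5)*3)*((-14 + 1) + 6*(-2)²))) = 92754/(((√(-9)*3)*(-13 + 6*4))) = 92754/((((3*I)*3)*(-13 + 24))) = 92754/(((9*I)*11)) = 92754/((99*I)) = 92754*(-I/99) = -10306*I/11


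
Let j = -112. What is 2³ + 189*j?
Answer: -21160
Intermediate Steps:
2³ + 189*j = 2³ + 189*(-112) = 8 - 21168 = -21160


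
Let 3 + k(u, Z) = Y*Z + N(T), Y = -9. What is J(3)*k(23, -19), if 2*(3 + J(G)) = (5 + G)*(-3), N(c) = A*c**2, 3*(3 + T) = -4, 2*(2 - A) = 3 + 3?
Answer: -6715/3 ≈ -2238.3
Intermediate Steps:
A = -1 (A = 2 - (3 + 3)/2 = 2 - 1/2*6 = 2 - 3 = -1)
T = -13/3 (T = -3 + (1/3)*(-4) = -3 - 4/3 = -13/3 ≈ -4.3333)
N(c) = -c**2
J(G) = -21/2 - 3*G/2 (J(G) = -3 + ((5 + G)*(-3))/2 = -3 + (-15 - 3*G)/2 = -3 + (-15/2 - 3*G/2) = -21/2 - 3*G/2)
k(u, Z) = -196/9 - 9*Z (k(u, Z) = -3 + (-9*Z - (-13/3)**2) = -3 + (-9*Z - 1*169/9) = -3 + (-9*Z - 169/9) = -3 + (-169/9 - 9*Z) = -196/9 - 9*Z)
J(3)*k(23, -19) = (-21/2 - 3/2*3)*(-196/9 - 9*(-19)) = (-21/2 - 9/2)*(-196/9 + 171) = -15*1343/9 = -6715/3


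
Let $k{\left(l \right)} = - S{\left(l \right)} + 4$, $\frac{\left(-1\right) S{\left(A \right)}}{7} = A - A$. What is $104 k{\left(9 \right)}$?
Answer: $416$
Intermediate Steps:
$S{\left(A \right)} = 0$ ($S{\left(A \right)} = - 7 \left(A - A\right) = \left(-7\right) 0 = 0$)
$k{\left(l \right)} = 4$ ($k{\left(l \right)} = \left(-1\right) 0 + 4 = 0 + 4 = 4$)
$104 k{\left(9 \right)} = 104 \cdot 4 = 416$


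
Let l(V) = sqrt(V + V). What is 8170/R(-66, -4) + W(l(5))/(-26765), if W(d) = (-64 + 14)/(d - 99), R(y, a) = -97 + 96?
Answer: -428199692900/52411223 - 10*sqrt(10)/52411223 ≈ -8170.0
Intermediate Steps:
l(V) = sqrt(2)*sqrt(V) (l(V) = sqrt(2*V) = sqrt(2)*sqrt(V))
R(y, a) = -1
W(d) = -50/(-99 + d)
8170/R(-66, -4) + W(l(5))/(-26765) = 8170/(-1) - 50/(-99 + sqrt(2)*sqrt(5))/(-26765) = 8170*(-1) - 50/(-99 + sqrt(10))*(-1/26765) = -8170 + 10/(5353*(-99 + sqrt(10)))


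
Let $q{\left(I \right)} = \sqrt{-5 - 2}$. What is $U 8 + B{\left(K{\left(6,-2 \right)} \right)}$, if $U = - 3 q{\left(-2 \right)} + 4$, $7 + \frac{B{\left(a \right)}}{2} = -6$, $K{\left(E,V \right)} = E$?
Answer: $6 - 24 i \sqrt{7} \approx 6.0 - 63.498 i$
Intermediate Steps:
$B{\left(a \right)} = -26$ ($B{\left(a \right)} = -14 + 2 \left(-6\right) = -14 - 12 = -26$)
$q{\left(I \right)} = i \sqrt{7}$ ($q{\left(I \right)} = \sqrt{-7} = i \sqrt{7}$)
$U = 4 - 3 i \sqrt{7}$ ($U = - 3 i \sqrt{7} + 4 = 4 - 3 i \sqrt{7} \approx 4.0 - 7.9373 i$)
$U 8 + B{\left(K{\left(6,-2 \right)} \right)} = \left(4 - 3 i \sqrt{7}\right) 8 - 26 = \left(32 - 24 i \sqrt{7}\right) - 26 = 6 - 24 i \sqrt{7}$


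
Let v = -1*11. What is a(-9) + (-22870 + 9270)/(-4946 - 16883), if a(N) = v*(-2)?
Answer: 493838/21829 ≈ 22.623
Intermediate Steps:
v = -11
a(N) = 22 (a(N) = -11*(-2) = 22)
a(-9) + (-22870 + 9270)/(-4946 - 16883) = 22 + (-22870 + 9270)/(-4946 - 16883) = 22 - 13600/(-21829) = 22 - 13600*(-1/21829) = 22 + 13600/21829 = 493838/21829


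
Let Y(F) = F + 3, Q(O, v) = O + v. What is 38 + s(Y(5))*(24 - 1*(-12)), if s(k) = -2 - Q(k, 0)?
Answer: -322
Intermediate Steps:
Y(F) = 3 + F
s(k) = -2 - k (s(k) = -2 - (k + 0) = -2 - k)
38 + s(Y(5))*(24 - 1*(-12)) = 38 + (-2 - (3 + 5))*(24 - 1*(-12)) = 38 + (-2 - 1*8)*(24 + 12) = 38 + (-2 - 8)*36 = 38 - 10*36 = 38 - 360 = -322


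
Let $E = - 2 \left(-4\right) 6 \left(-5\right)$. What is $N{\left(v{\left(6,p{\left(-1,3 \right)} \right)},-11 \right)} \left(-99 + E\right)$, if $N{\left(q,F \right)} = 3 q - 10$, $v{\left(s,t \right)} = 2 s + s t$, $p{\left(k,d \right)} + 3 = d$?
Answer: $-8814$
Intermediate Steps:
$p{\left(k,d \right)} = -3 + d$
$N{\left(q,F \right)} = -10 + 3 q$
$E = -240$ ($E = - 2 \left(\left(-24\right) \left(-5\right)\right) = \left(-2\right) 120 = -240$)
$N{\left(v{\left(6,p{\left(-1,3 \right)} \right)},-11 \right)} \left(-99 + E\right) = \left(-10 + 3 \cdot 6 \left(2 + \left(-3 + 3\right)\right)\right) \left(-99 - 240\right) = \left(-10 + 3 \cdot 6 \left(2 + 0\right)\right) \left(-339\right) = \left(-10 + 3 \cdot 6 \cdot 2\right) \left(-339\right) = \left(-10 + 3 \cdot 12\right) \left(-339\right) = \left(-10 + 36\right) \left(-339\right) = 26 \left(-339\right) = -8814$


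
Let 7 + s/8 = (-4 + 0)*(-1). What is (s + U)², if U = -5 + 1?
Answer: 784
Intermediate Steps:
U = -4
s = -24 (s = -56 + 8*((-4 + 0)*(-1)) = -56 + 8*(-4*(-1)) = -56 + 8*4 = -56 + 32 = -24)
(s + U)² = (-24 - 4)² = (-28)² = 784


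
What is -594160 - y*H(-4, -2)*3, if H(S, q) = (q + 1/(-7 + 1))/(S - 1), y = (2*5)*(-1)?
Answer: -594147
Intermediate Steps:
y = -10 (y = 10*(-1) = -10)
H(S, q) = (-⅙ + q)/(-1 + S) (H(S, q) = (q + 1/(-6))/(-1 + S) = (q - ⅙)/(-1 + S) = (-⅙ + q)/(-1 + S))
-594160 - y*H(-4, -2)*3 = -594160 - (-10*(-⅙ - 2)/(-1 - 4))*3 = -594160 - (-10*(-13)/((-5)*6))*3 = -594160 - (-(-2)*(-13)/6)*3 = -594160 - (-10*13/30)*3 = -594160 - (-13)*3/3 = -594160 - 1*(-13) = -594160 + 13 = -594147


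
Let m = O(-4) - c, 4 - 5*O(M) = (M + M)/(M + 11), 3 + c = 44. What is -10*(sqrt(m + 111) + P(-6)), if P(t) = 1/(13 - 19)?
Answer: 5/3 - 2*sqrt(87010)/7 ≈ -82.612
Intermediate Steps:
P(t) = -1/6 (P(t) = 1/(-6) = -1/6)
c = 41 (c = -3 + 44 = 41)
O(M) = 4/5 - 2*M/(5*(11 + M)) (O(M) = 4/5 - (M + M)/(5*(M + 11)) = 4/5 - 2*M/(5*(11 + M)))
m = -1399/35 (m = 2*(22 - 4)/(5*(11 - 4)) - 1*41 = (2/5)*18/7 - 41 = (2/5)*(1/7)*18 - 41 = 36/35 - 41 = -1399/35 ≈ -39.971)
-10*(sqrt(m + 111) + P(-6)) = -10*(sqrt(-1399/35 + 111) - 1/6) = -10*(sqrt(2486/35) - 1/6) = -10*(sqrt(87010)/35 - 1/6) = -10*(-1/6 + sqrt(87010)/35) = 5/3 - 2*sqrt(87010)/7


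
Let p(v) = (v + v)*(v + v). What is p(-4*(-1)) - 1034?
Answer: -970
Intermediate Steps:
p(v) = 4*v² (p(v) = (2*v)*(2*v) = 4*v²)
p(-4*(-1)) - 1034 = 4*(-4*(-1))² - 1034 = 4*4² - 1034 = 4*16 - 1034 = 64 - 1034 = -970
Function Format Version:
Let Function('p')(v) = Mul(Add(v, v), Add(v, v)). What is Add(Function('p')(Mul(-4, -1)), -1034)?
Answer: -970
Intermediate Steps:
Function('p')(v) = Mul(4, Pow(v, 2)) (Function('p')(v) = Mul(Mul(2, v), Mul(2, v)) = Mul(4, Pow(v, 2)))
Add(Function('p')(Mul(-4, -1)), -1034) = Add(Mul(4, Pow(Mul(-4, -1), 2)), -1034) = Add(Mul(4, Pow(4, 2)), -1034) = Add(Mul(4, 16), -1034) = Add(64, -1034) = -970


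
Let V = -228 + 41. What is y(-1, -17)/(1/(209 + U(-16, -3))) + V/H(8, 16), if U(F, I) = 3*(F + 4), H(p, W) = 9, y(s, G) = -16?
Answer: -25099/9 ≈ -2788.8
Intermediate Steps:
V = -187
U(F, I) = 12 + 3*F (U(F, I) = 3*(4 + F) = 12 + 3*F)
y(-1, -17)/(1/(209 + U(-16, -3))) + V/H(8, 16) = -(3536 - 768) - 187/9 = -16/(1/(209 + (12 - 48))) - 187*⅑ = -16/(1/(209 - 36)) - 187/9 = -16/(1/173) - 187/9 = -16/1/173 - 187/9 = -16*173 - 187/9 = -2768 - 187/9 = -25099/9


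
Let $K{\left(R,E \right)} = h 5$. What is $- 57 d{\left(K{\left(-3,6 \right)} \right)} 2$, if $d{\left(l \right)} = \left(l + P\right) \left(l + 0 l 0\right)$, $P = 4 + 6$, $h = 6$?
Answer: $-136800$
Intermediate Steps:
$K{\left(R,E \right)} = 30$ ($K{\left(R,E \right)} = 6 \cdot 5 = 30$)
$P = 10$
$d{\left(l \right)} = l \left(10 + l\right)$ ($d{\left(l \right)} = \left(l + 10\right) \left(l + 0 l 0\right) = \left(10 + l\right) \left(l + 0 \cdot 0\right) = \left(10 + l\right) \left(l + 0\right) = \left(10 + l\right) l = l \left(10 + l\right)$)
$- 57 d{\left(K{\left(-3,6 \right)} \right)} 2 = - 57 \cdot 30 \left(10 + 30\right) 2 = - 57 \cdot 30 \cdot 40 \cdot 2 = - 57 \cdot 1200 \cdot 2 = \left(-57\right) 2400 = -136800$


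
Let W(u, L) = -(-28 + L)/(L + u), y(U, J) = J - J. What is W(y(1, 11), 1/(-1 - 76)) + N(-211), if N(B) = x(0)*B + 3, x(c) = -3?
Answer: -1521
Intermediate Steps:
y(U, J) = 0
N(B) = 3 - 3*B (N(B) = -3*B + 3 = 3 - 3*B)
W(u, L) = -(-28 + L)/(L + u)
W(y(1, 11), 1/(-1 - 76)) + N(-211) = (28 - 1/(-1 - 76))/(1/(-1 - 76) + 0) + (3 - 3*(-211)) = (28 - 1/(-77))/(1/(-77) + 0) + (3 + 633) = (28 - 1*(-1/77))/(-1/77 + 0) + 636 = (28 + 1/77)/(-1/77) + 636 = -77*2157/77 + 636 = -2157 + 636 = -1521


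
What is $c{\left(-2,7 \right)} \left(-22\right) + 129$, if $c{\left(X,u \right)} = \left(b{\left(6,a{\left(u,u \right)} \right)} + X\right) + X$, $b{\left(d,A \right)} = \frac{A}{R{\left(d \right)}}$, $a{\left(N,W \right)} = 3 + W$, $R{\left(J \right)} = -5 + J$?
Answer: $-3$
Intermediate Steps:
$b{\left(d,A \right)} = \frac{A}{-5 + d}$
$c{\left(X,u \right)} = 3 + u + 2 X$ ($c{\left(X,u \right)} = \left(\frac{3 + u}{-5 + 6} + X\right) + X = \left(\frac{3 + u}{1} + X\right) + X = \left(\left(3 + u\right) 1 + X\right) + X = \left(\left(3 + u\right) + X\right) + X = \left(3 + X + u\right) + X = 3 + u + 2 X$)
$c{\left(-2,7 \right)} \left(-22\right) + 129 = \left(3 + 7 + 2 \left(-2\right)\right) \left(-22\right) + 129 = \left(3 + 7 - 4\right) \left(-22\right) + 129 = 6 \left(-22\right) + 129 = -132 + 129 = -3$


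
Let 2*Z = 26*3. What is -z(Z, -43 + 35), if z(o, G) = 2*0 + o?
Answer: -39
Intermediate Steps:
Z = 39 (Z = (26*3)/2 = (½)*78 = 39)
z(o, G) = o (z(o, G) = 0 + o = o)
-z(Z, -43 + 35) = -1*39 = -39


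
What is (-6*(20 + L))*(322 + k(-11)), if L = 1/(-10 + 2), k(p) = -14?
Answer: -36729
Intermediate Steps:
L = -1/8 (L = 1/(-8) = -1/8 ≈ -0.12500)
(-6*(20 + L))*(322 + k(-11)) = (-6*(20 - 1/8))*(322 - 14) = -6*159/8*308 = -477/4*308 = -36729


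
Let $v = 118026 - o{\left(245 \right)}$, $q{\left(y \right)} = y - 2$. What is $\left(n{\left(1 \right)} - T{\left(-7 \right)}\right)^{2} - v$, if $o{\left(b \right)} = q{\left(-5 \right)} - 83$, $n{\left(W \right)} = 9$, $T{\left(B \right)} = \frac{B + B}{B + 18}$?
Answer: $- \frac{14279267}{121} \approx -1.1801 \cdot 10^{5}$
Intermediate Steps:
$T{\left(B \right)} = \frac{2 B}{18 + B}$
$q{\left(y \right)} = -2 + y$
$o{\left(b \right)} = -90$ ($o{\left(b \right)} = \left(-2 - 5\right) - 83 = -7 - 83 = -90$)
$v = 118116$ ($v = 118026 - -90 = 118026 + 90 = 118116$)
$\left(n{\left(1 \right)} - T{\left(-7 \right)}\right)^{2} - v = \left(9 - 2 \left(-7\right) \frac{1}{18 - 7}\right)^{2} - 118116 = \left(9 - 2 \left(-7\right) \frac{1}{11}\right)^{2} - 118116 = \left(9 - - \frac{14}{11}\right)^{2} - 118116 = \left(9 + \frac{14}{11}\right)^{2} - 118116 = \left(\frac{113}{11}\right)^{2} - 118116 = \frac{12769}{121} - 118116 = - \frac{14279267}{121}$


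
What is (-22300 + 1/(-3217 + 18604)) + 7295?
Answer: -230881934/15387 ≈ -15005.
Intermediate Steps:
(-22300 + 1/(-3217 + 18604)) + 7295 = (-22300 + 1/15387) + 7295 = -343130099/15387 + 7295 = -230881934/15387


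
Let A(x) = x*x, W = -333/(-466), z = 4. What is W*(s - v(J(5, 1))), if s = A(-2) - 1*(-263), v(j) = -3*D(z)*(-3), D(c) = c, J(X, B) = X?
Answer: 76923/466 ≈ 165.07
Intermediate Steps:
W = 333/466 (W = -333*(-1/466) = 333/466 ≈ 0.71459)
A(x) = x²
v(j) = 36 (v(j) = -3*4*(-3) = -12*(-3) = 36)
s = 267 (s = (-2)² - 1*(-263) = 4 + 263 = 267)
W*(s - v(J(5, 1))) = 333*(267 - 1*36)/466 = 333*(267 - 36)/466 = (333/466)*231 = 76923/466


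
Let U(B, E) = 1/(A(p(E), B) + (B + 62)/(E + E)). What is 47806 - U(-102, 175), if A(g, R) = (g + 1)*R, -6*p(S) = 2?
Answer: 113969539/2384 ≈ 47806.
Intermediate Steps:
p(S) = -⅓ (p(S) = -⅙*2 = -⅓)
A(g, R) = R*(1 + g) (A(g, R) = (1 + g)*R = R*(1 + g))
U(B, E) = 1/(2*B/3 + (62 + B)/(2*E)) (U(B, E) = 1/(B*(1 - ⅓) + (B + 62)/(E + E)) = 1/(B*(⅔) + (62 + B)/((2*E))) = 1/(2*B/3 + (62 + B)*(1/(2*E))) = 1/(2*B/3 + (62 + B)/(2*E)))
47806 - U(-102, 175) = 47806 - 6*175/(186 + 3*(-102) + 4*(-102)*175) = 47806 - 6*175/(186 - 306 - 71400) = 47806 - 6*175/(-71520) = 47806 - 6*175*(-1)/71520 = 47806 - 1*(-35/2384) = 47806 + 35/2384 = 113969539/2384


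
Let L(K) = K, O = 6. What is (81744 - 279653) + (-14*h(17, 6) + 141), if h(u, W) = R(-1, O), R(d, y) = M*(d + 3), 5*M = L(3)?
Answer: -988924/5 ≈ -1.9778e+5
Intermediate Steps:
M = ⅗ (M = (⅕)*3 = ⅗ ≈ 0.60000)
R(d, y) = 9/5 + 3*d/5 (R(d, y) = 3*(d + 3)/5 = 3*(3 + d)/5 = 9/5 + 3*d/5)
h(u, W) = 6/5 (h(u, W) = 9/5 + (⅗)*(-1) = 9/5 - ⅗ = 6/5)
(81744 - 279653) + (-14*h(17, 6) + 141) = (81744 - 279653) + (-14*6/5 + 141) = -197909 + (-84/5 + 141) = -197909 + 621/5 = -988924/5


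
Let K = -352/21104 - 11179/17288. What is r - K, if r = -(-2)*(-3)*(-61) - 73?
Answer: 6696366933/22802872 ≈ 293.66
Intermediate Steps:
r = 293 (r = -1*6*(-61) - 73 = -6*(-61) - 73 = 366 - 73 = 293)
K = -15125437/22802872 (K = -352*1/21104 - 11179*1/17288 = -22/1319 - 11179/17288 = -15125437/22802872 ≈ -0.66331)
r - K = 293 - 1*(-15125437/22802872) = 293 + 15125437/22802872 = 6696366933/22802872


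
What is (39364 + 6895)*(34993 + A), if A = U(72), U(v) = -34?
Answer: 1617168381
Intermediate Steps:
A = -34
(39364 + 6895)*(34993 + A) = (39364 + 6895)*(34993 - 34) = 46259*34959 = 1617168381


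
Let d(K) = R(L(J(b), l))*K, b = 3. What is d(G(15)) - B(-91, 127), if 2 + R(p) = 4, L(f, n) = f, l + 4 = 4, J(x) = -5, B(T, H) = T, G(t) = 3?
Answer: 97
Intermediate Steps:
l = 0 (l = -4 + 4 = 0)
R(p) = 2 (R(p) = -2 + 4 = 2)
d(K) = 2*K
d(G(15)) - B(-91, 127) = 2*3 - 1*(-91) = 6 + 91 = 97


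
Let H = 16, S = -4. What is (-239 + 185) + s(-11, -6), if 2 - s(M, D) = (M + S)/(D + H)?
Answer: -101/2 ≈ -50.500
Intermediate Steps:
s(M, D) = 2 - (-4 + M)/(16 + D) (s(M, D) = 2 - (M - 4)/(D + 16) = 2 - (-4 + M)/(16 + D))
(-239 + 185) + s(-11, -6) = (-239 + 185) + (36 - 1*(-11) + 2*(-6))/(16 - 6) = -54 + (36 + 11 - 12)/10 = -54 + (1/10)*35 = -54 + 7/2 = -101/2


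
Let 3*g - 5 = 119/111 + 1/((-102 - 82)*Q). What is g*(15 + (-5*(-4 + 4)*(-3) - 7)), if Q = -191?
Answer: 23687167/1462869 ≈ 16.192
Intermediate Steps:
g = 23687167/11702952 (g = 5/3 + (119/111 + 1/(-102 - 82*(-191)))/3 = 5/3 + (119*(1/111) - 1/191/(-184))/3 = 5/3 + (119/111 - 1/184*(-1/191))/3 = 5/3 + (119/111 + 1/35144)/3 = 5/3 + (1/3)*(4182247/3900984) = 5/3 + 4182247/11702952 = 23687167/11702952 ≈ 2.0240)
g*(15 + (-5*(-4 + 4)*(-3) - 7)) = 23687167*(15 + (-5*(-4 + 4)*(-3) - 7))/11702952 = 23687167*(15 + (-5*0*(-3) - 7))/11702952 = 23687167*(15 + (0*(-3) - 7))/11702952 = 23687167*(15 + (0 - 7))/11702952 = 23687167*(15 - 7)/11702952 = (23687167/11702952)*8 = 23687167/1462869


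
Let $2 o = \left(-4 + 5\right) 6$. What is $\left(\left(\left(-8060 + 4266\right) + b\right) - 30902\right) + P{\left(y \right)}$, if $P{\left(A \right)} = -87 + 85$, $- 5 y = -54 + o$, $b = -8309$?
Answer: $-43007$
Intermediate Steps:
$o = 3$ ($o = \frac{\left(-4 + 5\right) 6}{2} = \frac{1 \cdot 6}{2} = \frac{1}{2} \cdot 6 = 3$)
$y = \frac{51}{5}$ ($y = - \frac{-54 + 3}{5} = \left(- \frac{1}{5}\right) \left(-51\right) = \frac{51}{5} \approx 10.2$)
$P{\left(A \right)} = -2$
$\left(\left(\left(-8060 + 4266\right) + b\right) - 30902\right) + P{\left(y \right)} = \left(\left(\left(-8060 + 4266\right) - 8309\right) - 30902\right) - 2 = \left(\left(-3794 - 8309\right) - 30902\right) - 2 = \left(-12103 - 30902\right) - 2 = -43005 - 2 = -43007$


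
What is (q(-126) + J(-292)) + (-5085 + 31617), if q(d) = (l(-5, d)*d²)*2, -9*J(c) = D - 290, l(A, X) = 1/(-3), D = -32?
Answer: 143854/9 ≈ 15984.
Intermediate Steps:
l(A, X) = -⅓
J(c) = 322/9 (J(c) = -(-32 - 290)/9 = -⅑*(-322) = 322/9)
q(d) = -2*d²/3 (q(d) = -d²/3*2 = -2*d²/3)
(q(-126) + J(-292)) + (-5085 + 31617) = (-⅔*(-126)² + 322/9) + (-5085 + 31617) = (-⅔*15876 + 322/9) + 26532 = (-10584 + 322/9) + 26532 = -94934/9 + 26532 = 143854/9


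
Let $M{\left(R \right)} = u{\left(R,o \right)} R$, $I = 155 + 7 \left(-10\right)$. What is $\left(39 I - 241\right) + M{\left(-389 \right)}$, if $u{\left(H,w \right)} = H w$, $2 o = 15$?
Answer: $\frac{2275963}{2} \approx 1.138 \cdot 10^{6}$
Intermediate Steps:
$o = \frac{15}{2}$ ($o = \frac{1}{2} \cdot 15 = \frac{15}{2} \approx 7.5$)
$I = 85$ ($I = 155 - 70 = 85$)
$M{\left(R \right)} = \frac{15 R^{2}}{2}$ ($M{\left(R \right)} = R \frac{15}{2} R = \frac{15 R}{2} R = \frac{15 R^{2}}{2}$)
$\left(39 I - 241\right) + M{\left(-389 \right)} = \left(39 \cdot 85 - 241\right) + \frac{15 \left(-389\right)^{2}}{2} = \left(3315 - 241\right) + \frac{15}{2} \cdot 151321 = 3074 + \frac{2269815}{2} = \frac{2275963}{2}$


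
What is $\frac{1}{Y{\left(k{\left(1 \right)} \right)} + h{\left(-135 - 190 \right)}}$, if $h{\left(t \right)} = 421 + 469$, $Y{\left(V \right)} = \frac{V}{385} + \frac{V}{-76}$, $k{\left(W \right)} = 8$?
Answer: $\frac{7315}{6509732} \approx 0.0011237$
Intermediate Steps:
$Y{\left(V \right)} = - \frac{309 V}{29260}$ ($Y{\left(V \right)} = V \frac{1}{385} + V \left(- \frac{1}{76}\right) = \frac{V}{385} - \frac{V}{76} = - \frac{309 V}{29260}$)
$h{\left(t \right)} = 890$
$\frac{1}{Y{\left(k{\left(1 \right)} \right)} + h{\left(-135 - 190 \right)}} = \frac{1}{\left(- \frac{309}{29260}\right) 8 + 890} = \frac{1}{- \frac{618}{7315} + 890} = \frac{1}{\frac{6509732}{7315}} = \frac{7315}{6509732}$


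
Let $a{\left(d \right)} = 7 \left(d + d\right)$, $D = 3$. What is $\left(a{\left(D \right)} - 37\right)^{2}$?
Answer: $25$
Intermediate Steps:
$a{\left(d \right)} = 14 d$ ($a{\left(d \right)} = 7 \cdot 2 d = 14 d$)
$\left(a{\left(D \right)} - 37\right)^{2} = \left(14 \cdot 3 - 37\right)^{2} = \left(42 - 37\right)^{2} = 5^{2} = 25$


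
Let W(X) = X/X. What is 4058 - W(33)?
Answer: 4057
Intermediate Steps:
W(X) = 1
4058 - W(33) = 4058 - 1*1 = 4058 - 1 = 4057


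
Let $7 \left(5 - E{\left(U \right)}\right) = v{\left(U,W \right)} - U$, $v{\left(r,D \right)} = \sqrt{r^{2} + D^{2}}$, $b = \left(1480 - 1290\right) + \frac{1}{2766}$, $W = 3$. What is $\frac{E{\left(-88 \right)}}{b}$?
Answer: $- \frac{146598}{3678787} - \frac{2766 \sqrt{7753}}{3678787} \approx -0.10605$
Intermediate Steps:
$b = \frac{525541}{2766}$ ($b = 190 + \frac{1}{2766} = \frac{525541}{2766} \approx 190.0$)
$v{\left(r,D \right)} = \sqrt{D^{2} + r^{2}}$
$E{\left(U \right)} = 5 - \frac{\sqrt{9 + U^{2}}}{7} + \frac{U}{7}$ ($E{\left(U \right)} = 5 - \frac{\sqrt{3^{2} + U^{2}} - U}{7} = 5 - \frac{\sqrt{9 + U^{2}} - U}{7} = 5 + \left(- \frac{\sqrt{9 + U^{2}}}{7} + \frac{U}{7}\right) = 5 - \frac{\sqrt{9 + U^{2}}}{7} + \frac{U}{7}$)
$\frac{E{\left(-88 \right)}}{b} = \frac{5 - \frac{\sqrt{9 + \left(-88\right)^{2}}}{7} + \frac{1}{7} \left(-88\right)}{\frac{525541}{2766}} = \left(5 - \frac{\sqrt{9 + 7744}}{7} - \frac{88}{7}\right) \frac{2766}{525541} = \left(5 - \frac{\sqrt{7753}}{7} - \frac{88}{7}\right) \frac{2766}{525541} = \left(- \frac{53}{7} - \frac{\sqrt{7753}}{7}\right) \frac{2766}{525541} = - \frac{146598}{3678787} - \frac{2766 \sqrt{7753}}{3678787}$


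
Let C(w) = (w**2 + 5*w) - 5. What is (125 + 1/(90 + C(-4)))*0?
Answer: 0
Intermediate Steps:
C(w) = -5 + w**2 + 5*w
(125 + 1/(90 + C(-4)))*0 = (125 + 1/(90 + (-5 + (-4)**2 + 5*(-4))))*0 = (125 + 1/(90 + (-5 + 16 - 20)))*0 = (125 + 1/(90 - 9))*0 = (125 + 1/81)*0 = (10126/81)*0 = 0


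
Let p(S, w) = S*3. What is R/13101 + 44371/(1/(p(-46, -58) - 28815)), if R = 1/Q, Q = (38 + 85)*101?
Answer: -209085405217925048/162753723 ≈ -1.2847e+9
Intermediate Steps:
p(S, w) = 3*S
Q = 12423 (Q = 123*101 = 12423)
R = 1/12423 ≈ 8.0496e-5
R/13101 + 44371/(1/(p(-46, -58) - 28815)) = (1/12423)/13101 + 44371/(1/(3*(-46) - 28815)) = (1/12423)*(1/13101) + 44371/(1/(-138 - 28815)) = 1/162753723 + 44371/(1/(-28953)) = 1/162753723 + 44371/(-1/28953) = 1/162753723 + 44371*(-28953) = 1/162753723 - 1284673563 = -209085405217925048/162753723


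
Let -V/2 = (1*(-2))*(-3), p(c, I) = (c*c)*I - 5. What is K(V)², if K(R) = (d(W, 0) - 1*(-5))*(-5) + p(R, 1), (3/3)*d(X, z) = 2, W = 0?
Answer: 10816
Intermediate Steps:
d(X, z) = 2
p(c, I) = -5 + I*c² (p(c, I) = c²*I - 5 = I*c² - 5 = -5 + I*c²)
V = -12 (V = -2*1*(-2)*(-3) = -(-4)*(-3) = -2*6 = -12)
K(R) = -40 + R² (K(R) = (2 - 1*(-5))*(-5) + (-5 + 1*R²) = (2 + 5)*(-5) + (-5 + R²) = 7*(-5) + (-5 + R²) = -35 + (-5 + R²) = -40 + R²)
K(V)² = (-40 + (-12)²)² = (-40 + 144)² = 104² = 10816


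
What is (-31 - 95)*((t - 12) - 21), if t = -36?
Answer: 8694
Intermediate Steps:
(-31 - 95)*((t - 12) - 21) = (-31 - 95)*((-36 - 12) - 21) = -126*(-48 - 21) = -126*(-69) = 8694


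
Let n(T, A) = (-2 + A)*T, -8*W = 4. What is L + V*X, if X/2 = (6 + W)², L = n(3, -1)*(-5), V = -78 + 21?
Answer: -6807/2 ≈ -3403.5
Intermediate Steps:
W = -½ (W = -⅛*4 = -½ ≈ -0.50000)
n(T, A) = T*(-2 + A)
V = -57
L = 45 (L = (3*(-2 - 1))*(-5) = (3*(-3))*(-5) = -9*(-5) = 45)
X = 121/2 (X = 2*(6 - ½)² = 2*(11/2)² = 2*(121/4) = 121/2 ≈ 60.500)
L + V*X = 45 - 57*121/2 = 45 - 6897/2 = -6807/2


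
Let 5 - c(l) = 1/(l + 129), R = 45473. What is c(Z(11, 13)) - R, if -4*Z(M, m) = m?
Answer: -22870408/503 ≈ -45468.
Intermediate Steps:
Z(M, m) = -m/4
c(l) = 5 - 1/(129 + l) (c(l) = 5 - 1/(l + 129) = 5 - 1/(129 + l))
c(Z(11, 13)) - R = (644 + 5*(-¼*13))/(129 - ¼*13) - 1*45473 = (644 + 5*(-13/4))/(129 - 13/4) - 45473 = (644 - 65/4)/(503/4) - 45473 = (4/503)*(2511/4) - 45473 = 2511/503 - 45473 = -22870408/503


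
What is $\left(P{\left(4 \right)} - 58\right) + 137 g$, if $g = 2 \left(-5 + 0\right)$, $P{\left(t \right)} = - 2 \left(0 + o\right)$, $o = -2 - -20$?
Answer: $-1464$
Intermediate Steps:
$o = 18$ ($o = -2 + 20 = 18$)
$P{\left(t \right)} = -36$ ($P{\left(t \right)} = - 2 \left(0 + 18\right) = \left(-2\right) 18 = -36$)
$g = -10$ ($g = 2 \left(-5\right) = -10$)
$\left(P{\left(4 \right)} - 58\right) + 137 g = \left(-36 - 58\right) + 137 \left(-10\right) = -94 - 1370 = -1464$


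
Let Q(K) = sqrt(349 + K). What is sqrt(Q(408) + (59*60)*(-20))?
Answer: sqrt(-70800 + sqrt(757)) ≈ 266.03*I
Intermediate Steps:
sqrt(Q(408) + (59*60)*(-20)) = sqrt(sqrt(349 + 408) + (59*60)*(-20)) = sqrt(sqrt(757) + 3540*(-20)) = sqrt(sqrt(757) - 70800) = sqrt(-70800 + sqrt(757))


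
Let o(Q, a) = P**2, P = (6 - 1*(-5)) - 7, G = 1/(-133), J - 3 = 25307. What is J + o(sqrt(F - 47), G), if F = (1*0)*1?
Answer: 25326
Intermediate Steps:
J = 25310 (J = 3 + 25307 = 25310)
G = -1/133 ≈ -0.0075188
F = 0 (F = 0*1 = 0)
P = 4 (P = (6 + 5) - 7 = 11 - 7 = 4)
o(Q, a) = 16 (o(Q, a) = 4**2 = 16)
J + o(sqrt(F - 47), G) = 25310 + 16 = 25326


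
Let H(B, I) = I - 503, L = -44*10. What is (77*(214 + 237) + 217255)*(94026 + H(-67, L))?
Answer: 23455240506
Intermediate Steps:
L = -440
H(B, I) = -503 + I
(77*(214 + 237) + 217255)*(94026 + H(-67, L)) = (77*(214 + 237) + 217255)*(94026 + (-503 - 440)) = (77*451 + 217255)*(94026 - 943) = (34727 + 217255)*93083 = 251982*93083 = 23455240506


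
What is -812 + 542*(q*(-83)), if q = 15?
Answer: -675602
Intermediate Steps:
-812 + 542*(q*(-83)) = -812 + 542*(15*(-83)) = -812 + 542*(-1245) = -812 - 674790 = -675602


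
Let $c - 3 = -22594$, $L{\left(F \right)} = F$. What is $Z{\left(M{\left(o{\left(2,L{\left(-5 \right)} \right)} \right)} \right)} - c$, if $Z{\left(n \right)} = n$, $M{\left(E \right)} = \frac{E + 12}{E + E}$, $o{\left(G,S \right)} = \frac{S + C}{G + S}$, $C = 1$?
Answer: $22596$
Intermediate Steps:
$o{\left(G,S \right)} = \frac{1 + S}{G + S}$ ($o{\left(G,S \right)} = \frac{S + 1}{G + S} = \frac{1 + S}{G + S}$)
$M{\left(E \right)} = \frac{12 + E}{2 E}$
$c = -22591$ ($c = 3 - 22594 = -22591$)
$Z{\left(M{\left(o{\left(2,L{\left(-5 \right)} \right)} \right)} \right)} - c = \frac{12 + \frac{1 - 5}{2 - 5}}{2 \frac{1 - 5}{2 - 5}} - -22591 = \frac{12 + \frac{1}{-3} \left(-4\right)}{2 \frac{1}{-3} \left(-4\right)} + 22591 = \frac{12 - - \frac{4}{3}}{2 \left(\left(- \frac{1}{3}\right) \left(-4\right)\right)} + 22591 = \frac{12 + \frac{4}{3}}{2 \cdot \frac{4}{3}} + 22591 = \frac{1}{2} \cdot \frac{3}{4} \cdot \frac{40}{3} + 22591 = 5 + 22591 = 22596$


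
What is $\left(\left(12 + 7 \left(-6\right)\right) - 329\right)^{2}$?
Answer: $128881$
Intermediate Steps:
$\left(\left(12 + 7 \left(-6\right)\right) - 329\right)^{2} = \left(\left(12 - 42\right) - 329\right)^{2} = \left(-30 - 329\right)^{2} = \left(-359\right)^{2} = 128881$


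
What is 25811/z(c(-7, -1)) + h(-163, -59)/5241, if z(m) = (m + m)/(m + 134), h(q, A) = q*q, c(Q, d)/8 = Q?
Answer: -5274254725/293496 ≈ -17970.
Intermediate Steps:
c(Q, d) = 8*Q
h(q, A) = q**2
z(m) = 2*m/(134 + m) (z(m) = (2*m)/(134 + m) = 2*m/(134 + m))
25811/z(c(-7, -1)) + h(-163, -59)/5241 = 25811/((2*(8*(-7))/(134 + 8*(-7)))) + (-163)**2/5241 = 25811/((2*(-56)/(134 - 56))) + 26569*(1/5241) = 25811/((2*(-56)/78)) + 26569/5241 = 25811/((2*(-56)*(1/78))) + 26569/5241 = 25811/(-56/39) + 26569/5241 = 25811*(-39/56) + 26569/5241 = -1006629/56 + 26569/5241 = -5274254725/293496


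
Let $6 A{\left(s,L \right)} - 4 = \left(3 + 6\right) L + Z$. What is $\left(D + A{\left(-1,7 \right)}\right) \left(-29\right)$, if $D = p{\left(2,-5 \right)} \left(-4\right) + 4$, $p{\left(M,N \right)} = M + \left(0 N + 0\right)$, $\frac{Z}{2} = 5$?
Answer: $- \frac{1537}{6} \approx -256.17$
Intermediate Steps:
$Z = 10$ ($Z = 2 \cdot 5 = 10$)
$p{\left(M,N \right)} = M$ ($p{\left(M,N \right)} = M + \left(0 + 0\right) = M + 0 = M$)
$A{\left(s,L \right)} = \frac{7}{3} + \frac{3 L}{2}$ ($A{\left(s,L \right)} = \frac{2}{3} + \frac{\left(3 + 6\right) L + 10}{6} = \frac{2}{3} + \frac{9 L + 10}{6} = \frac{2}{3} + \frac{10 + 9 L}{6} = \frac{2}{3} + \left(\frac{5}{3} + \frac{3 L}{2}\right) = \frac{7}{3} + \frac{3 L}{2}$)
$D = -4$ ($D = 2 \left(-4\right) + 4 = -8 + 4 = -4$)
$\left(D + A{\left(-1,7 \right)}\right) \left(-29\right) = \left(-4 + \left(\frac{7}{3} + \frac{3}{2} \cdot 7\right)\right) \left(-29\right) = \left(-4 + \left(\frac{7}{3} + \frac{21}{2}\right)\right) \left(-29\right) = \left(-4 + \frac{77}{6}\right) \left(-29\right) = \frac{53}{6} \left(-29\right) = - \frac{1537}{6}$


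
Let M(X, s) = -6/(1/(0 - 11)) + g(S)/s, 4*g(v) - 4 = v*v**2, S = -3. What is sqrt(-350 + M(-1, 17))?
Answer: I*sqrt(328695)/34 ≈ 16.862*I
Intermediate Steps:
g(v) = 1 + v**3/4 (g(v) = 1 + (v*v**2)/4 = 1 + v**3/4)
M(X, s) = 66 - 23/(4*s) (M(X, s) = -6/(1/(0 - 11)) + (1 + (1/4)*(-3)**3)/s = -6/(1/(-11)) + (1 + (1/4)*(-27))/s = -6/(-1/11) + (1 - 27/4)/s = -6*(-11) - 23/(4*s) = 66 - 23/(4*s))
sqrt(-350 + M(-1, 17)) = sqrt(-350 + (66 - 23/4/17)) = sqrt(-350 + (66 - 23/4*1/17)) = sqrt(-350 + (66 - 23/68)) = sqrt(-350 + 4465/68) = sqrt(-19335/68) = I*sqrt(328695)/34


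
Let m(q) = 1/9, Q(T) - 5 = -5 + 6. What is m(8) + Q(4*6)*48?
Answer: 2593/9 ≈ 288.11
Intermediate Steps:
Q(T) = 6 (Q(T) = 5 + (-5 + 6) = 5 + 1 = 6)
m(q) = ⅑
m(8) + Q(4*6)*48 = ⅑ + 6*48 = ⅑ + 288 = 2593/9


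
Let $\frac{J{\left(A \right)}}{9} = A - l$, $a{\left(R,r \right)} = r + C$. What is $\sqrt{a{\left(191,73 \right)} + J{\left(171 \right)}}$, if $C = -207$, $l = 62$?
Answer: $11 \sqrt{7} \approx 29.103$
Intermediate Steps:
$a{\left(R,r \right)} = -207 + r$ ($a{\left(R,r \right)} = r - 207 = -207 + r$)
$J{\left(A \right)} = -558 + 9 A$ ($J{\left(A \right)} = 9 \left(A - 62\right) = 9 \left(-62 + A\right) = -558 + 9 A$)
$\sqrt{a{\left(191,73 \right)} + J{\left(171 \right)}} = \sqrt{\left(-207 + 73\right) + \left(-558 + 9 \cdot 171\right)} = \sqrt{-134 + \left(-558 + 1539\right)} = \sqrt{-134 + 981} = \sqrt{847} = 11 \sqrt{7}$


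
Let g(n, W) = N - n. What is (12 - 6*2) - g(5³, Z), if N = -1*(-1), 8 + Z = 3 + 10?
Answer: 124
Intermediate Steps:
Z = 5 (Z = -8 + (3 + 10) = -8 + 13 = 5)
N = 1
g(n, W) = 1 - n
(12 - 6*2) - g(5³, Z) = (12 - 6*2) - (1 - 1*5³) = (12 - 12) - (1 - 1*125) = 0 - (1 - 125) = 0 - 1*(-124) = 0 + 124 = 124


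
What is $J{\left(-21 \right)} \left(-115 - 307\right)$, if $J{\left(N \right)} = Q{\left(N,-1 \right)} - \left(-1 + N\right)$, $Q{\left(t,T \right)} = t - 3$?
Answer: $844$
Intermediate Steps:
$Q{\left(t,T \right)} = -3 + t$
$J{\left(N \right)} = -2$ ($J{\left(N \right)} = \left(-3 + N\right) - \left(-1 + N\right) = -2$)
$J{\left(-21 \right)} \left(-115 - 307\right) = - 2 \left(-115 - 307\right) = \left(-2\right) \left(-422\right) = 844$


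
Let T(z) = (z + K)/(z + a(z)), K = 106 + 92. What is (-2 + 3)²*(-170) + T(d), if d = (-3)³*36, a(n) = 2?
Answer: -82063/485 ≈ -169.20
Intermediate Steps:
K = 198
d = -972 (d = -27*36 = -972)
T(z) = (198 + z)/(2 + z) (T(z) = (z + 198)/(z + 2) = (198 + z)/(2 + z))
(-2 + 3)²*(-170) + T(d) = (-2 + 3)²*(-170) + (198 - 972)/(2 - 972) = 1²*(-170) - 774/(-970) = 1*(-170) - 1/970*(-774) = -170 + 387/485 = -82063/485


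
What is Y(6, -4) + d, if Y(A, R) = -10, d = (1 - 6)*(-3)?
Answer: 5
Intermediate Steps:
d = 15 (d = -5*(-3) = 15)
Y(6, -4) + d = -10 + 15 = 5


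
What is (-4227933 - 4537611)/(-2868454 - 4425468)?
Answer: 4382772/3646961 ≈ 1.2018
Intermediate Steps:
(-4227933 - 4537611)/(-2868454 - 4425468) = -8765544/(-7293922) = -8765544*(-1/7293922) = 4382772/3646961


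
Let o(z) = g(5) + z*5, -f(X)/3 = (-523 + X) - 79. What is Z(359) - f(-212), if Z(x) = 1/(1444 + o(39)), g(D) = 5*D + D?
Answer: -4075697/1669 ≈ -2442.0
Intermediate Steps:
g(D) = 6*D
f(X) = 1806 - 3*X (f(X) = -3*((-523 + X) - 79) = -3*(-602 + X) = 1806 - 3*X)
o(z) = 30 + 5*z (o(z) = 6*5 + z*5 = 30 + 5*z)
Z(x) = 1/1669 (Z(x) = 1/(1444 + (30 + 5*39)) = 1/(1444 + (30 + 195)) = 1/(1444 + 225) = 1/1669)
Z(359) - f(-212) = 1/1669 - (1806 - 3*(-212)) = 1/1669 - (1806 + 636) = 1/1669 - 1*2442 = 1/1669 - 2442 = -4075697/1669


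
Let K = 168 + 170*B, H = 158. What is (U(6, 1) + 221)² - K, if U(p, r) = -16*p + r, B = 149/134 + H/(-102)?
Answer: 3172243/201 ≈ 15782.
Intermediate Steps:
B = -2987/6834 (B = 149/134 + 158/(-102) = 149*(1/134) + 158*(-1/102) = 149/134 - 79/51 = -2987/6834 ≈ -0.43708)
U(p, r) = r - 16*p
K = 18833/201 (K = 168 + 170*(-2987/6834) = 168 - 14935/201 = 18833/201 ≈ 93.697)
(U(6, 1) + 221)² - K = ((1 - 16*6) + 221)² - 1*18833/201 = ((1 - 96) + 221)² - 18833/201 = (-95 + 221)² - 18833/201 = 126² - 18833/201 = 15876 - 18833/201 = 3172243/201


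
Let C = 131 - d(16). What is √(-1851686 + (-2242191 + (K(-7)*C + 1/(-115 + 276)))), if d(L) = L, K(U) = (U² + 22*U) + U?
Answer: 2*I*√26612812009/161 ≈ 2026.5*I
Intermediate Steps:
K(U) = U² + 23*U
C = 115 (C = 131 - 1*16 = 131 - 16 = 115)
√(-1851686 + (-2242191 + (K(-7)*C + 1/(-115 + 276)))) = √(-1851686 + (-2242191 + (-7*(23 - 7)*115 + 1/(-115 + 276)))) = √(-1851686 + (-2242191 + (-7*16*115 + 1/161))) = √(-1851686 + (-2242191 + (-112*115 + 1/161))) = √(-1851686 + (-2242191 + (-12880 + 1/161))) = √(-1851686 + (-2242191 - 2073679/161)) = √(-1851686 - 363066430/161) = √(-661187876/161) = 2*I*√26612812009/161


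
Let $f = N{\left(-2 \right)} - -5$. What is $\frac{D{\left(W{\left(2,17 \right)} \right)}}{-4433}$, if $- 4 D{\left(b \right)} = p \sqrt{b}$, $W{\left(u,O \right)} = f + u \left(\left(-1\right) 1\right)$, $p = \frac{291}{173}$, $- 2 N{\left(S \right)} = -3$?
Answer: $\frac{873 \sqrt{2}}{6135272} \approx 0.00020123$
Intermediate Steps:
$N{\left(S \right)} = \frac{3}{2}$ ($N{\left(S \right)} = \left(- \frac{1}{2}\right) \left(-3\right) = \frac{3}{2}$)
$p = \frac{291}{173}$ ($p = 291 \cdot \frac{1}{173} = \frac{291}{173} \approx 1.6821$)
$f = \frac{13}{2}$ ($f = \frac{3}{2} - -5 = \frac{3}{2} + 5 = \frac{13}{2} \approx 6.5$)
$W{\left(u,O \right)} = \frac{13}{2} - u$ ($W{\left(u,O \right)} = \frac{13}{2} + u \left(\left(-1\right) 1\right) = \frac{13}{2} + u \left(-1\right) = \frac{13}{2} - u$)
$D{\left(b \right)} = - \frac{291 \sqrt{b}}{692}$ ($D{\left(b \right)} = - \frac{\frac{291}{173} \sqrt{b}}{4} = - \frac{291 \sqrt{b}}{692}$)
$\frac{D{\left(W{\left(2,17 \right)} \right)}}{-4433} = \frac{\left(- \frac{291}{692}\right) \sqrt{\frac{13}{2} - 2}}{-4433} = - \frac{291 \sqrt{\frac{13}{2} - 2}}{692} \left(- \frac{1}{4433}\right) = - \frac{291 \sqrt{\frac{9}{2}}}{692} \left(- \frac{1}{4433}\right) = - \frac{291 \frac{3 \sqrt{2}}{2}}{692} \left(- \frac{1}{4433}\right) = - \frac{873 \sqrt{2}}{1384} \left(- \frac{1}{4433}\right) = \frac{873 \sqrt{2}}{6135272}$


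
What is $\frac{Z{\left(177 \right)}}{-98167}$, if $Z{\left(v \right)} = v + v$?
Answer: $- \frac{354}{98167} \approx -0.0036061$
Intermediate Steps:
$Z{\left(v \right)} = 2 v$
$\frac{Z{\left(177 \right)}}{-98167} = \frac{2 \cdot 177}{-98167} = 354 \left(- \frac{1}{98167}\right) = - \frac{354}{98167}$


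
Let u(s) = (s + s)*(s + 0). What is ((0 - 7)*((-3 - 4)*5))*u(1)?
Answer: 490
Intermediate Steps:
u(s) = 2*s² (u(s) = (2*s)*s = 2*s²)
((0 - 7)*((-3 - 4)*5))*u(1) = ((0 - 7)*((-3 - 4)*5))*(2*1²) = (-(-49)*5)*(2*1) = -7*(-35)*2 = 245*2 = 490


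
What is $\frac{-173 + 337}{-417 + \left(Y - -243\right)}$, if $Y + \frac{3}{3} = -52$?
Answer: $- \frac{164}{227} \approx -0.72247$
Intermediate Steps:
$Y = -53$ ($Y = -1 - 52 = -53$)
$\frac{-173 + 337}{-417 + \left(Y - -243\right)} = \frac{-173 + 337}{-417 - -190} = \frac{164}{-417 + \left(-53 + 243\right)} = \frac{164}{-417 + 190} = \frac{164}{-227} = 164 \left(- \frac{1}{227}\right) = - \frac{164}{227}$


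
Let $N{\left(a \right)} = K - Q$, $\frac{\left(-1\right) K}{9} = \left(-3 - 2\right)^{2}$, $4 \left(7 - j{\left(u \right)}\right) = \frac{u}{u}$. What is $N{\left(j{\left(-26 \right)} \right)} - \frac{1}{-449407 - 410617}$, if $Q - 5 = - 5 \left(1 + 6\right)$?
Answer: $- \frac{167704679}{860024} \approx -195.0$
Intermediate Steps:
$j{\left(u \right)} = \frac{27}{4}$ ($j{\left(u \right)} = 7 - \frac{u \frac{1}{u}}{4} = 7 - \frac{1}{4} = \frac{27}{4}$)
$Q = -30$ ($Q = 5 - 5 \left(1 + 6\right) = 5 - 35 = -30$)
$K = -225$ ($K = - 9 \left(-3 - 2\right)^{2} = - 9 \left(-5\right)^{2} = \left(-9\right) 25 = -225$)
$N{\left(a \right)} = -195$ ($N{\left(a \right)} = -225 - -30 = -225 + 30 = -195$)
$N{\left(j{\left(-26 \right)} \right)} - \frac{1}{-449407 - 410617} = -195 - \frac{1}{-449407 - 410617} = -195 - \frac{1}{-860024} = -195 - - \frac{1}{860024} = -195 + \frac{1}{860024} = - \frac{167704679}{860024}$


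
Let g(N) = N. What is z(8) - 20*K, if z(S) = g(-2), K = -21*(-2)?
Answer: -842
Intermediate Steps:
K = 42
z(S) = -2
z(8) - 20*K = -2 - 20*42 = -2 - 840 = -842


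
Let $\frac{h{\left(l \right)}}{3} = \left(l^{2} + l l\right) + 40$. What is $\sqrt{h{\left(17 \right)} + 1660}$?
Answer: $\sqrt{3514} \approx 59.279$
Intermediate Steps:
$h{\left(l \right)} = 120 + 6 l^{2}$ ($h{\left(l \right)} = 3 \left(\left(l^{2} + l l\right) + 40\right) = 3 \left(\left(l^{2} + l^{2}\right) + 40\right) = 3 \left(2 l^{2} + 40\right) = 3 \left(40 + 2 l^{2}\right) = 120 + 6 l^{2}$)
$\sqrt{h{\left(17 \right)} + 1660} = \sqrt{\left(120 + 6 \cdot 17^{2}\right) + 1660} = \sqrt{\left(120 + 6 \cdot 289\right) + 1660} = \sqrt{\left(120 + 1734\right) + 1660} = \sqrt{1854 + 1660} = \sqrt{3514}$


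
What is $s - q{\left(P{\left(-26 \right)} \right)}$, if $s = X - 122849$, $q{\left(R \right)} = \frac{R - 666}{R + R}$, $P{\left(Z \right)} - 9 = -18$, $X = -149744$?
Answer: $- \frac{545261}{2} \approx -2.7263 \cdot 10^{5}$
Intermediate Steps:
$P{\left(Z \right)} = -9$ ($P{\left(Z \right)} = 9 - 18 = -9$)
$q{\left(R \right)} = \frac{-666 + R}{2 R}$
$s = -272593$ ($s = -149744 - 122849 = -272593$)
$s - q{\left(P{\left(-26 \right)} \right)} = -272593 - \frac{-666 - 9}{2 \left(-9\right)} = -272593 - \frac{1}{2} \left(- \frac{1}{9}\right) \left(-675\right) = -272593 - \frac{75}{2} = - \frac{545261}{2}$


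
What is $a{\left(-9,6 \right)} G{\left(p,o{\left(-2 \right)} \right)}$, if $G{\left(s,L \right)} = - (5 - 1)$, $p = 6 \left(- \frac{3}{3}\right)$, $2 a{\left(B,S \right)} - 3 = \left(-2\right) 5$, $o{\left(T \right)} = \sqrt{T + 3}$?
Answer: $14$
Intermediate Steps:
$o{\left(T \right)} = \sqrt{3 + T}$
$a{\left(B,S \right)} = - \frac{7}{2}$ ($a{\left(B,S \right)} = \frac{3}{2} + \frac{\left(-2\right) 5}{2} = \frac{3}{2} + \frac{1}{2} \left(-10\right) = \frac{3}{2} - 5 = - \frac{7}{2}$)
$p = -6$ ($p = 6 \left(\left(-3\right) \frac{1}{3}\right) = 6 \left(-1\right) = -6$)
$G{\left(s,L \right)} = -4$ ($G{\left(s,L \right)} = \left(-1\right) 4 = -4$)
$a{\left(-9,6 \right)} G{\left(p,o{\left(-2 \right)} \right)} = \left(- \frac{7}{2}\right) \left(-4\right) = 14$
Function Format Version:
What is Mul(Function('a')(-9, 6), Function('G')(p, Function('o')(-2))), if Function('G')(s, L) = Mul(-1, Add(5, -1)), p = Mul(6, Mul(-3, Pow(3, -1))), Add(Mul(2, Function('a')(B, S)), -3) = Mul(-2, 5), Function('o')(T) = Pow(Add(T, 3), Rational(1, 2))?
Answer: 14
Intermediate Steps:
Function('o')(T) = Pow(Add(3, T), Rational(1, 2))
Function('a')(B, S) = Rational(-7, 2) (Function('a')(B, S) = Add(Rational(3, 2), Mul(Rational(1, 2), Mul(-2, 5))) = Add(Rational(3, 2), Mul(Rational(1, 2), -10)) = Add(Rational(3, 2), -5) = Rational(-7, 2))
p = -6 (p = Mul(6, Mul(-3, Rational(1, 3))) = Mul(6, -1) = -6)
Function('G')(s, L) = -4 (Function('G')(s, L) = Mul(-1, 4) = -4)
Mul(Function('a')(-9, 6), Function('G')(p, Function('o')(-2))) = Mul(Rational(-7, 2), -4) = 14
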